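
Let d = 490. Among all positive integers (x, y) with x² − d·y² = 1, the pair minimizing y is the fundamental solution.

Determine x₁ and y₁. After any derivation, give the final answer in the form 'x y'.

[22; 7,2,1,4,4,4,1,2,7,44] for √490; ℓ=10 ⇒ convergent index 9
i=0: a=22 ⇒ p=22, q=1
i=1: a=7 ⇒ p=155, q=7
…
i=8: a=2 ⇒ p=141338, q=6385
i=9: a=7 ⇒ p=1039681, q=46968
→ (1039681, 46968).  Check: 1039681²=1080936581761, 490·46968²=1080936581760, difference 1.

1039681 46968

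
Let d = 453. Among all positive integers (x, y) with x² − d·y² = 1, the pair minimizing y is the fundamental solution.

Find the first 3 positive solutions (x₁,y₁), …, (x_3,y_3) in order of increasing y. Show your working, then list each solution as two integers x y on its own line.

d=453: √d = [21; 3,1,1,10,14,10,1,1,3,42] (ℓ=10, even), read p_9/q_9
a_0=21:  p_0=21·1+0=21,  q_0=21·0+1=1
a_1=3:  p_1=3·21+1=64,  q_1=3·1+0=3
…
a_4=10:  p_4=10·149+85=1575,  q_4=10·7+4=74
a_5=14:  p_5=14·1575+149=22199,  q_5=14·74+7=1043
…
a_7=1:  p_7=1·223565+22199=245764,  q_7=1·10504+1043=11547
a_8=1:  p_8=1·245764+223565=469329,  q_8=1·11547+10504=22051
a_9=3:  p_9=3·469329+245764=1653751,  q_9=3·22051+11547=77700
fundamental: x₁=1653751, y₁=77700  (since 2734892370001 − 453·6037290000 = 1)
k=2:  x_2 = 1653751·1653751+453·77700·77700 = 5469784740001,  y_2 = 1653751·77700+77700·1653751 = 256992905400
k=3:  x_3 = 1653751·5469784740001+453·77700·256992905400 = 18091323967121133751,  y_3 = 1653751·256992905400+77700·5469784740001 = 850004548596233100

1653751 77700
5469784740001 256992905400
18091323967121133751 850004548596233100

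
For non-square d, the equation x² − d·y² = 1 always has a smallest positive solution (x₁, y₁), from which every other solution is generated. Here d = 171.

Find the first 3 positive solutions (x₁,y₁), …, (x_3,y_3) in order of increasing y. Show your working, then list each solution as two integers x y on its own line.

√171 → a₀=13, period (13,26); ℓ=2 even so k=1
step 0: (13, 1)  from 13·(1,0) + (0,1)
step 1: (170, 13)  from 13·(13,1) + (1,0)
fundamental: x₁=170, y₁=13  (since 28900 − 171·169 = 1)
(x_2, y_2) = (170·170 + 171·13·13, 170·13 + 13·170) = (57799, 4420)
(x_3, y_3) = (170·57799 + 171·13·4420, 170·4420 + 13·57799) = (19651490, 1502787)

170 13
57799 4420
19651490 1502787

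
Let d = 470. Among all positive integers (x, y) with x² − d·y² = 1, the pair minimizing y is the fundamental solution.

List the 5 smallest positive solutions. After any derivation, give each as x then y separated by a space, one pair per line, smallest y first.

√470 → a₀=21, period (1,2,8,2,1,42); ℓ=6 even so k=5
k=0  a_k=21  p_k/q_k = 21/1
k=1  a_k=1  p_k/q_k = 22/1
k=2  a_k=2  p_k/q_k = 65/3
…
k=4  a_k=2  p_k/q_k = 1149/53
k=5  a_k=1  p_k/q_k = 1691/78
(x₁, y₁) = (1691, 78);  1691² − 470·78² = 1 ✓
(x_2, y_2) = (1691·1691 + 470·78·78, 1691·78 + 78·1691) = (5718961, 263796)
(x_3, y_3) = (1691·5718961 + 470·78·263796, 1691·263796 + 78·5718961) = (19341524411, 892157994)
(x_4, y_4) = (1691·19341524411 + 470·78·892157994, 1691·892157994 + 78·19341524411) = (65413029839041, 3017278071912)
(x_5, y_5) = (1691·65413029839041 + 470·78·3017278071912, 1691·3017278071912 + 78·65413029839041) = (221226847574112251, 10204433547048390)

1691 78
5718961 263796
19341524411 892157994
65413029839041 3017278071912
221226847574112251 10204433547048390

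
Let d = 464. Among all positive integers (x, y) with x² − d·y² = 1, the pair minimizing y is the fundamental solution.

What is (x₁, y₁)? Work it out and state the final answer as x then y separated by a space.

[21; 1,1,5,1,1,1,5,1,1,42] for √464; ℓ=10 ⇒ convergent index 9
a_0=21:  p_0=21·1+0=21,  q_0=21·0+1=1
a_1=1:  p_1=1·21+1=22,  q_1=1·1+0=1
a_2=1:  p_2=1·22+21=43,  q_2=1·1+1=2
…
a_4=1:  p_4=1·237+43=280,  q_4=1·11+2=13
a_5=1:  p_5=1·280+237=517,  q_5=1·13+11=24
a_6=1:  p_6=1·517+280=797,  q_6=1·24+13=37
a_7=5:  p_7=5·797+517=4502,  q_7=5·37+24=209
a_8=1:  p_8=1·4502+797=5299,  q_8=1·209+37=246
a_9=1:  p_9=1·5299+4502=9801,  q_9=1·246+209=455
(x₁, y₁) = (9801, 455);  9801² − 464·455² = 1 ✓

9801 455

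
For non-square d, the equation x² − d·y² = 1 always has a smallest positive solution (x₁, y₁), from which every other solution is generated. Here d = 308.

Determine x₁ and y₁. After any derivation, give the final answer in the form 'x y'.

351 20

√308 → a₀=17, period (1,1,4,1,1,34); ℓ=6 even so k=5
step 0: (17, 1)  from 17·(1,0) + (0,1)
step 1: (18, 1)  from 1·(17,1) + (1,0)
…
step 3: (158, 9)  from 4·(35,2) + (18,1)
step 4: (193, 11)  from 1·(158,9) + (35,2)
step 5: (351, 20)  from 1·(193,11) + (158,9)
(x₁, y₁) = (351, 20);  351² − 308·20² = 1 ✓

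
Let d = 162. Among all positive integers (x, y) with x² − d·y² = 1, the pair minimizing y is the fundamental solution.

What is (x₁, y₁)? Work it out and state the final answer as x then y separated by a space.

19601 1540

[12; 1,2,1,2,12,2,1,2,1,24] for √162; ℓ=10 ⇒ convergent index 9
a_0=12:  p_0=12·1+0=12,  q_0=12·0+1=1
…
a_2=2:  p_2=2·13+12=38,  q_2=2·1+1=3
…
a_4=2:  p_4=2·51+38=140,  q_4=2·4+3=11
…
a_8=2:  p_8=2·5333+3602=14268,  q_8=2·419+283=1121
a_9=1:  p_9=1·14268+5333=19601,  q_9=1·1121+419=1540
fundamental: x₁=19601, y₁=1540  (since 384199201 − 162·2371600 = 1)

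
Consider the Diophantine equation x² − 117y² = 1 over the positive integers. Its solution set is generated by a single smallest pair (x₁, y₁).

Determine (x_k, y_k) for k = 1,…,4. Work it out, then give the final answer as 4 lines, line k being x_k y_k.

649 60
842401 77880
1093435849 101088180
1419278889601 131212379760

[10; 1,4,2,4,1,20] for √117; ℓ=6 ⇒ convergent index 5
i=0: a=10 ⇒ p=10, q=1
i=1: a=1 ⇒ p=11, q=1
i=2: a=4 ⇒ p=54, q=5
i=3: a=2 ⇒ p=119, q=11
i=4: a=4 ⇒ p=530, q=49
i=5: a=1 ⇒ p=649, q=60
fundamental: x₁=649, y₁=60  (since 421201 − 117·3600 = 1)
k=2:  x_2 = 649·649+117·60·60 = 842401,  y_2 = 649·60+60·649 = 77880
k=3:  x_3 = 649·842401+117·60·77880 = 1093435849,  y_3 = 649·77880+60·842401 = 101088180
k=4:  x_4 = 649·1093435849+117·60·101088180 = 1419278889601,  y_4 = 649·101088180+60·1093435849 = 131212379760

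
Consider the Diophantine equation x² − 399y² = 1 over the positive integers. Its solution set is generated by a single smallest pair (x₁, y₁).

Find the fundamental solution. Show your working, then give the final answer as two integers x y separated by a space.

20 1

d=399: √d = [19; 1,38] (ℓ=2, even), read p_1/q_1
i=0: a=19 ⇒ p=19, q=1
i=1: a=1 ⇒ p=20, q=1
(x₁, y₁) = (20, 1);  20² − 399·1² = 1 ✓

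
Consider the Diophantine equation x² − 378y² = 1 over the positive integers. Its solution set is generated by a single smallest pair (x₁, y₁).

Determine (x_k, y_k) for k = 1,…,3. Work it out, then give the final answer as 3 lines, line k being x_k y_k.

d=378: √d = [19; 2,3,1,4,1,3,2,38] (ℓ=8, even), read p_7/q_7
k=0  a_k=19  p_k/q_k = 19/1
k=1  a_k=2  p_k/q_k = 39/2
…
k=5  a_k=1  p_k/q_k = 1011/52
k=6  a_k=3  p_k/q_k = 3869/199
k=7  a_k=2  p_k/q_k = 8749/450
(x₁, y₁) = (8749, 450);  8749² − 378·450² = 1 ✓
n=2: (8749,450)∘(8749,450) = (8749·8749+378·450·450, 8749·450+450·8749) = (153090001,7874100)
n=3: (153090001,7874100)∘(8749,450) = (8749·153090001+378·450·7874100, 8749·7874100+450·153090001) = (2678768828749,137781001350)

8749 450
153090001 7874100
2678768828749 137781001350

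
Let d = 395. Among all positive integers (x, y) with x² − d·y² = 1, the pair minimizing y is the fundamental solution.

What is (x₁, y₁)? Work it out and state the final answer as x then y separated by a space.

[19; 1,6,1,38] for √395; ℓ=4 ⇒ convergent index 3
i=0: a=19 ⇒ p=19, q=1
…
i=2: a=6 ⇒ p=139, q=7
i=3: a=1 ⇒ p=159, q=8
fundamental: x₁=159, y₁=8  (since 25281 − 395·64 = 1)

159 8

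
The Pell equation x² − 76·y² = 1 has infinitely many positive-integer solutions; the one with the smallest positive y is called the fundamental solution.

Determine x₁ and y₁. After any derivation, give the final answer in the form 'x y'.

57799 6630

√76 → a₀=8, period (1,2,1,1,5,4,5,1,1,2,1,16); ℓ=12 even so k=11
k=0  a_k=8  p_k/q_k = 8/1
…
k=10  a_k=2  p_k/q_k = 41488/4759
k=11  a_k=1  p_k/q_k = 57799/6630
(x₁, y₁) = (57799, 6630);  57799² − 76·6630² = 1 ✓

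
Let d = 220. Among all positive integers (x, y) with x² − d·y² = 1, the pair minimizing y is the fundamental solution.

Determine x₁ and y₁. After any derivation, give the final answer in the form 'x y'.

√220 → a₀=14, period (1,4,1,28); ℓ=4 even so k=3
step 0: (14, 1)  from 14·(1,0) + (0,1)
step 1: (15, 1)  from 1·(14,1) + (1,0)
step 2: (74, 5)  from 4·(15,1) + (14,1)
step 3: (89, 6)  from 1·(74,5) + (15,1)
fundamental: x₁=89, y₁=6  (since 7921 − 220·36 = 1)

89 6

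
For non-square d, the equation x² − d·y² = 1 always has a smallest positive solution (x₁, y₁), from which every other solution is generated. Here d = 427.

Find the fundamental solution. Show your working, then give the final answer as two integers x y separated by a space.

√427 = [20; 1,1,1,40, …], period ℓ=4 (even) → k=3
step 0: (20, 1)  from 20·(1,0) + (0,1)
step 1: (21, 1)  from 1·(20,1) + (1,0)
step 2: (41, 2)  from 1·(21,1) + (20,1)
step 3: (62, 3)  from 1·(41,2) + (21,1)
→ (62, 3).  Check: 62²=3844, 427·3²=3843, difference 1.

62 3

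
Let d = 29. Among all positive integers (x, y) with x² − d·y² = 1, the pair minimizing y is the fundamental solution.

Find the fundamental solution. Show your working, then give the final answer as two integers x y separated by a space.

√29 → a₀=5, period (2,1,1,2,10); ℓ=5 odd so k=9
i=0: a=5 ⇒ p=5, q=1
…
i=8: a=1 ⇒ p=3775, q=701
i=9: a=2 ⇒ p=9801, q=1820
(x₁, y₁) = (9801, 1820);  9801² − 29·1820² = 1 ✓

9801 1820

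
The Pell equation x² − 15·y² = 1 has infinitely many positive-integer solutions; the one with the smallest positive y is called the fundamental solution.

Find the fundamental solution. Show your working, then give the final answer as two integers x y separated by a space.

4 1

[3; 1,6] for √15; ℓ=2 ⇒ convergent index 1
step 0: (3, 1)  from 3·(1,0) + (0,1)
step 1: (4, 1)  from 1·(3,1) + (1,0)
(x₁, y₁) = (4, 1);  4² − 15·1² = 1 ✓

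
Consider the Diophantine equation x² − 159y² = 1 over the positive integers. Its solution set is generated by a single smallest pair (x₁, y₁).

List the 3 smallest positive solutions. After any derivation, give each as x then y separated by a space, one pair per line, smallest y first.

[12; 1,1,1,1,3,1,1,1,1,24] for √159; ℓ=10 ⇒ convergent index 9
a_0=12:  p_0=12·1+0=12,  q_0=12·0+1=1
…
a_4=1:  p_4=1·38+25=63,  q_4=1·3+2=5
…
a_7=1:  p_7=1·290+227=517,  q_7=1·23+18=41
a_8=1:  p_8=1·517+290=807,  q_8=1·41+23=64
a_9=1:  p_9=1·807+517=1324,  q_9=1·64+41=105
fundamental: x₁=1324, y₁=105  (since 1752976 − 159·11025 = 1)
(1324+105√159)^2 = 3505951 + 278040√159
(1324+105√159)^3 = 9283756924 + 736249815√159

1324 105
3505951 278040
9283756924 736249815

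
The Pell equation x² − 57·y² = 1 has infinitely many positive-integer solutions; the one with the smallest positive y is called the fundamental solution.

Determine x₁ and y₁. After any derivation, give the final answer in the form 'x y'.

151 20

√57 → a₀=7, period (1,1,4,1,1,14); ℓ=6 even so k=5
a_0=7:  p_0=7·1+0=7,  q_0=7·0+1=1
a_1=1:  p_1=1·7+1=8,  q_1=1·1+0=1
…
a_4=1:  p_4=1·68+15=83,  q_4=1·9+2=11
a_5=1:  p_5=1·83+68=151,  q_5=1·11+9=20
fundamental: x₁=151, y₁=20  (since 22801 − 57·400 = 1)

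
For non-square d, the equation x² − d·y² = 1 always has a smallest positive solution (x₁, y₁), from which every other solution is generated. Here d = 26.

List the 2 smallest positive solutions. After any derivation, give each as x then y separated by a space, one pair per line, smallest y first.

[5; 10] for √26; ℓ=1 ⇒ convergent index 1
step 0: (5, 1)  from 5·(1,0) + (0,1)
step 1: (51, 10)  from 10·(5,1) + (1,0)
(x₁, y₁) = (51, 10);  51² − 26·10² = 1 ✓
(51+10√26)^2 = 5201 + 1020√26

51 10
5201 1020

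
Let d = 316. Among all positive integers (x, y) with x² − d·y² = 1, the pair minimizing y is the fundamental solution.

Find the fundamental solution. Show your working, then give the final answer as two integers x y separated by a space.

12799 720

[17; 1,3,2,8,2,3,1,34] for √316; ℓ=8 ⇒ convergent index 7
a_0=17:  p_0=17·1+0=17,  q_0=17·0+1=1
a_1=1:  p_1=1·17+1=18,  q_1=1·1+0=1
…
a_3=2:  p_3=2·71+18=160,  q_3=2·4+1=9
a_4=8:  p_4=8·160+71=1351,  q_4=8·9+4=76
a_5=2:  p_5=2·1351+160=2862,  q_5=2·76+9=161
a_6=3:  p_6=3·2862+1351=9937,  q_6=3·161+76=559
a_7=1:  p_7=1·9937+2862=12799,  q_7=1·559+161=720
→ (12799, 720).  Check: 12799²=163814401, 316·720²=163814400, difference 1.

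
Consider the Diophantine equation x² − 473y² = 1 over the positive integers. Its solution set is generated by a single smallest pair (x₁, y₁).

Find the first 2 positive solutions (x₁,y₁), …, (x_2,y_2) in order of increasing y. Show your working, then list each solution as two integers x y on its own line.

√473 → a₀=21, period (1,2,1,42); ℓ=4 even so k=3
k=0  a_k=21  p_k/q_k = 21/1
…
k=2  a_k=2  p_k/q_k = 65/3
k=3  a_k=1  p_k/q_k = 87/4
fundamental: x₁=87, y₁=4  (since 7569 − 473·16 = 1)
(x_2, y_2) = (87·87 + 473·4·4, 87·4 + 4·87) = (15137, 696)

87 4
15137 696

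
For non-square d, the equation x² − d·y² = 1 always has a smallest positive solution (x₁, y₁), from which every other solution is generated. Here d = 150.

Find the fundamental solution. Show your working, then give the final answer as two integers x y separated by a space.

49 4

d=150: √d = [12; 4,24] (ℓ=2, even), read p_1/q_1
step 0: (12, 1)  from 12·(1,0) + (0,1)
step 1: (49, 4)  from 4·(12,1) + (1,0)
→ (49, 4).  Check: 49²=2401, 150·4²=2400, difference 1.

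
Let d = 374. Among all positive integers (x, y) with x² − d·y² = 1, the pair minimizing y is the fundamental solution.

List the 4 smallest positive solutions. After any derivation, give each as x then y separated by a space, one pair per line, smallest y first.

3365 174
22646449 1171020
152410598405 7880964426
1025723304619201 53038889415960

√374 = [19; 2,1,18,1,2,38, …], period ℓ=6 (even) → k=5
step 0: (19, 1)  from 19·(1,0) + (0,1)
step 1: (39, 2)  from 2·(19,1) + (1,0)
…
step 3: (1083, 56)  from 18·(58,3) + (39,2)
step 4: (1141, 59)  from 1·(1083,56) + (58,3)
step 5: (3365, 174)  from 2·(1141,59) + (1083,56)
fundamental: x₁=3365, y₁=174  (since 11323225 − 374·30276 = 1)
(3365+174√374)^2 = 22646449 + 1171020√374
(3365+174√374)^3 = 152410598405 + 7880964426√374
(3365+174√374)^4 = 1025723304619201 + 53038889415960√374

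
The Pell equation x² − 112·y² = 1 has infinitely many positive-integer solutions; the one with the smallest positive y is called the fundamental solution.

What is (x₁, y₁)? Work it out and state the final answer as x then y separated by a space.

d=112: √d = [10; 1,1,2,1,1,20] (ℓ=6, even), read p_5/q_5
a_0=10:  p_0=10·1+0=10,  q_0=10·0+1=1
…
a_2=1:  p_2=1·11+10=21,  q_2=1·1+1=2
…
a_4=1:  p_4=1·53+21=74,  q_4=1·5+2=7
a_5=1:  p_5=1·74+53=127,  q_5=1·7+5=12
fundamental: x₁=127, y₁=12  (since 16129 − 112·144 = 1)

127 12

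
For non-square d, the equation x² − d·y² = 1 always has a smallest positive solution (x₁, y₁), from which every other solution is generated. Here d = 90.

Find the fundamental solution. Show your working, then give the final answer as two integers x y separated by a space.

[9; 2,18] for √90; ℓ=2 ⇒ convergent index 1
step 0: (9, 1)  from 9·(1,0) + (0,1)
step 1: (19, 2)  from 2·(9,1) + (1,0)
fundamental: x₁=19, y₁=2  (since 361 − 90·4 = 1)

19 2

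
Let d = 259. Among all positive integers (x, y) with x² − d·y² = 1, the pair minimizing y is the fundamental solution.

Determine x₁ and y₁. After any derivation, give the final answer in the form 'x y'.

√259 → a₀=16, period (10,1,2,3,4,3,2,1,10,32); ℓ=10 even so k=9
a_0=16:  p_0=16·1+0=16,  q_0=16·0+1=1
…
a_2=1:  p_2=1·161+16=177,  q_2=1·10+1=11
…
a_4=3:  p_4=3·515+177=1722,  q_4=3·32+11=107
a_5=4:  p_5=4·1722+515=7403,  q_5=4·107+32=460
a_6=3:  p_6=3·7403+1722=23931,  q_6=3·460+107=1487
a_7=2:  p_7=2·23931+7403=55265,  q_7=2·1487+460=3434
a_8=1:  p_8=1·55265+23931=79196,  q_8=1·3434+1487=4921
a_9=10:  p_9=10·79196+55265=847225,  q_9=10·4921+3434=52644
→ (847225, 52644).  Check: 847225²=717790200625, 259·52644²=717790200624, difference 1.

847225 52644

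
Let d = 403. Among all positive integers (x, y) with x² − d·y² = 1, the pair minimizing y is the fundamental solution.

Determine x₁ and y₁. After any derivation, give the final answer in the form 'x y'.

√403 = [20; 13,2,1,3,1,3,1,2,13,40, …], period ℓ=10 (even) → k=9
i=0: a=20 ⇒ p=20, q=1
i=1: a=13 ⇒ p=261, q=13
i=2: a=2 ⇒ p=542, q=27
i=3: a=1 ⇒ p=803, q=40
i=4: a=3 ⇒ p=2951, q=147
i=5: a=1 ⇒ p=3754, q=187
…
i=7: a=1 ⇒ p=17967, q=895
i=8: a=2 ⇒ p=50147, q=2498
i=9: a=13 ⇒ p=669878, q=33369
(x₁, y₁) = (669878, 33369);  669878² − 403·33369² = 1 ✓

669878 33369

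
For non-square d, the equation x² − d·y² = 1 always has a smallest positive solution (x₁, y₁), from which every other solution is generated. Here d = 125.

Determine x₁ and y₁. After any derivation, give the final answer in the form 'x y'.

√125 → a₀=11, period (5,1,1,5,22); ℓ=5 odd so k=9
step 0: (11, 1)  from 11·(1,0) + (0,1)
step 1: (56, 5)  from 5·(11,1) + (1,0)
step 2: (67, 6)  from 1·(56,5) + (11,1)
step 3: (123, 11)  from 1·(67,6) + (56,5)
step 4: (682, 61)  from 5·(123,11) + (67,6)
…
step 6: (76317, 6826)  from 5·(15127,1353) + (682,61)
step 7: (91444, 8179)  from 1·(76317,6826) + (15127,1353)
step 8: (167761, 15005)  from 1·(91444,8179) + (76317,6826)
step 9: (930249, 83204)  from 5·(167761,15005) + (91444,8179)
→ (930249, 83204).  Check: 930249²=865363202001, 125·83204²=865363202000, difference 1.

930249 83204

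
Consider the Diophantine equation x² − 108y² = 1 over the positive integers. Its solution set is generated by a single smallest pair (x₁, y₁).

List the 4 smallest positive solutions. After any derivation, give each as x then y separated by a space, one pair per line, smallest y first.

[10; 2,1,1,4,1,1,2,20] for √108; ℓ=8 ⇒ convergent index 7
k=0  a_k=10  p_k/q_k = 10/1
…
k=4  a_k=4  p_k/q_k = 239/23
…
k=6  a_k=1  p_k/q_k = 530/51
k=7  a_k=2  p_k/q_k = 1351/130
fundamental: x₁=1351, y₁=130  (since 1825201 − 108·16900 = 1)
(1351+130√108)^2 = 3650401 + 351260√108
(1351+130√108)^3 = 9863382151 + 949104390√108
(1351+130√108)^4 = 26650854921601 + 2564479710520√108

1351 130
3650401 351260
9863382151 949104390
26650854921601 2564479710520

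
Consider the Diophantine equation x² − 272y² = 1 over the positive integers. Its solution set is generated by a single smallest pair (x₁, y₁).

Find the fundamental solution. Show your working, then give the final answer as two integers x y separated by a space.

√272 = [16; 2,32, …], period ℓ=2 (even) → k=1
step 0: (16, 1)  from 16·(1,0) + (0,1)
step 1: (33, 2)  from 2·(16,1) + (1,0)
(x₁, y₁) = (33, 2);  33² − 272·2² = 1 ✓

33 2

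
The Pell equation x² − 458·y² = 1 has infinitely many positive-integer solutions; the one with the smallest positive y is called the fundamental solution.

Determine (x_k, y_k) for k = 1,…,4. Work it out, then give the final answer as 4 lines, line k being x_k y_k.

√458 → a₀=21, period (2,2,42); ℓ=3 odd so k=5
i=0: a=21 ⇒ p=21, q=1
i=1: a=2 ⇒ p=43, q=2
i=2: a=2 ⇒ p=107, q=5
…
i=4: a=2 ⇒ p=9181, q=429
i=5: a=2 ⇒ p=22899, q=1070
(x₁, y₁) = (22899, 1070);  22899² − 458·1070² = 1 ✓
k=2:  x_2 = 22899·22899+458·1070·1070 = 1048728401,  y_2 = 22899·1070+1070·22899 = 49003860
k=3:  x_3 = 22899·1048728401+458·1070·49003860 = 48029663286099,  y_3 = 22899·49003860+1070·1048728401 = 2244278779210
k=4:  x_4 = 22899·48029663286099+458·1070·2244278779210 = 2199662518128033601,  y_4 = 22899·2244278779210+1070·48029663286099 = 102783479481255720

22899 1070
1048728401 49003860
48029663286099 2244278779210
2199662518128033601 102783479481255720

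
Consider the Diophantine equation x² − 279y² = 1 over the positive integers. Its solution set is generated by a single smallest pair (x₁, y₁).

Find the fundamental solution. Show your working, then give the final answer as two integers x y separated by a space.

1520 91

√279 → a₀=16, period (1,2,2,1,2,2,1,32); ℓ=8 even so k=7
i=0: a=16 ⇒ p=16, q=1
…
i=2: a=2 ⇒ p=50, q=3
…
i=4: a=1 ⇒ p=167, q=10
i=5: a=2 ⇒ p=451, q=27
i=6: a=2 ⇒ p=1069, q=64
i=7: a=1 ⇒ p=1520, q=91
(x₁, y₁) = (1520, 91);  1520² − 279·91² = 1 ✓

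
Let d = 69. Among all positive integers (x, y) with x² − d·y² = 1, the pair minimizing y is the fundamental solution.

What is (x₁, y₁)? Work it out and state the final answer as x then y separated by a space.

7775 936

[8; 3,3,1,4,1,3,3,16] for √69; ℓ=8 ⇒ convergent index 7
step 0: (8, 1)  from 8·(1,0) + (0,1)
step 1: (25, 3)  from 3·(8,1) + (1,0)
…
step 3: (108, 13)  from 1·(83,10) + (25,3)
step 4: (515, 62)  from 4·(108,13) + (83,10)
step 5: (623, 75)  from 1·(515,62) + (108,13)
step 6: (2384, 287)  from 3·(623,75) + (515,62)
step 7: (7775, 936)  from 3·(2384,287) + (623,75)
fundamental: x₁=7775, y₁=936  (since 60450625 − 69·876096 = 1)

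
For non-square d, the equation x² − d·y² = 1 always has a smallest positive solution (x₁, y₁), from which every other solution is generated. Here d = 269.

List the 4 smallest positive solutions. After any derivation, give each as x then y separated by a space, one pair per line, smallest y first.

13449 820
361751201 22056360
9730383791049 593271970460
261727862849884801 15957829439376720

√269 → a₀=16, period (2,2,32); ℓ=3 odd so k=5
k=0  a_k=16  p_k/q_k = 16/1
…
k=2  a_k=2  p_k/q_k = 82/5
k=3  a_k=32  p_k/q_k = 2657/162
k=4  a_k=2  p_k/q_k = 5396/329
k=5  a_k=2  p_k/q_k = 13449/820
fundamental: x₁=13449, y₁=820  (since 180875601 − 269·672400 = 1)
k=2:  x_2 = 13449·13449+269·820·820 = 361751201,  y_2 = 13449·820+820·13449 = 22056360
k=3:  x_3 = 13449·361751201+269·820·22056360 = 9730383791049,  y_3 = 13449·22056360+820·361751201 = 593271970460
k=4:  x_4 = 13449·9730383791049+269·820·593271970460 = 261727862849884801,  y_4 = 13449·593271970460+820·9730383791049 = 15957829439376720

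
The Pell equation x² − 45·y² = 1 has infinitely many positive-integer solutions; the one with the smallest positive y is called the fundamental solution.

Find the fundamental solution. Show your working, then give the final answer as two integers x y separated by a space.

161 24

d=45: √d = [6; 1,2,2,2,1,12] (ℓ=6, even), read p_5/q_5
i=0: a=6 ⇒ p=6, q=1
…
i=4: a=2 ⇒ p=114, q=17
i=5: a=1 ⇒ p=161, q=24
(x₁, y₁) = (161, 24);  161² − 45·24² = 1 ✓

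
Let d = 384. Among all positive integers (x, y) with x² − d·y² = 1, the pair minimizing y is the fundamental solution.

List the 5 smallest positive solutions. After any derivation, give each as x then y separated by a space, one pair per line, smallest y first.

√384 = [19; 1,1,2,9,2,1,1,38, …], period ℓ=8 (even) → k=7
i=0: a=19 ⇒ p=19, q=1
i=1: a=1 ⇒ p=20, q=1
…
i=6: a=1 ⇒ p=2861, q=146
i=7: a=1 ⇒ p=4801, q=245
(x₁, y₁) = (4801, 245);  4801² − 384·245² = 1 ✓
n=2: (4801,245)∘(4801,245) = (4801·4801+384·245·245, 4801·245+245·4801) = (46099201,2352490)
n=3: (46099201,2352490)∘(4801,245) = (4801·46099201+384·245·2352490, 4801·2352490+245·46099201) = (442644523201,22588608735)
n=4: (442644523201,22588608735)∘(4801,245) = (4801·442644523201+384·245·22588608735, 4801·22588608735+245·442644523201) = (4250272665676801,216895818720980)
n=5: (4250272665676801,216895818720980)∘(4801,245) = (4801·4250272665676801+384·245·216895818720980, 4801·216895818720980+245·4250272665676801) = (40811117693184120001,2082633628770241225)

4801 245
46099201 2352490
442644523201 22588608735
4250272665676801 216895818720980
40811117693184120001 2082633628770241225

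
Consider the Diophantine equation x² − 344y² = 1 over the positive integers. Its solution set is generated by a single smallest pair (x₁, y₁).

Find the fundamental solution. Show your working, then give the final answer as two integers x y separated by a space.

10405 561

[18; 1,1,4,1,3,1,4,1,1,36] for √344; ℓ=10 ⇒ convergent index 9
a_0=18:  p_0=18·1+0=18,  q_0=18·0+1=1
…
a_4=1:  p_4=1·167+37=204,  q_4=1·9+2=11
a_5=3:  p_5=3·204+167=779,  q_5=3·11+9=42
a_6=1:  p_6=1·779+204=983,  q_6=1·42+11=53
a_7=4:  p_7=4·983+779=4711,  q_7=4·53+42=254
a_8=1:  p_8=1·4711+983=5694,  q_8=1·254+53=307
a_9=1:  p_9=1·5694+4711=10405,  q_9=1·307+254=561
(x₁, y₁) = (10405, 561);  10405² − 344·561² = 1 ✓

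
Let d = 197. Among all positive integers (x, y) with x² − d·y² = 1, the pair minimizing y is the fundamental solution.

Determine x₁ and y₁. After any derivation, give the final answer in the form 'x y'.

d=197: √d = [14; 28] (ℓ=1, odd), read p_1/q_1
i=0: a=14 ⇒ p=14, q=1
i=1: a=28 ⇒ p=393, q=28
(x₁, y₁) = (393, 28);  393² − 197·28² = 1 ✓

393 28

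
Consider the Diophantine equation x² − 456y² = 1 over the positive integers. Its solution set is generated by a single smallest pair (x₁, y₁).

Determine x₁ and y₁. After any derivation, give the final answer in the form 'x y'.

[21; 2,1,4,1,2,42] for √456; ℓ=6 ⇒ convergent index 5
step 0: (21, 1)  from 21·(1,0) + (0,1)
…
step 2: (64, 3)  from 1·(43,2) + (21,1)
…
step 4: (363, 17)  from 1·(299,14) + (64,3)
step 5: (1025, 48)  from 2·(363,17) + (299,14)
fundamental: x₁=1025, y₁=48  (since 1050625 − 456·2304 = 1)

1025 48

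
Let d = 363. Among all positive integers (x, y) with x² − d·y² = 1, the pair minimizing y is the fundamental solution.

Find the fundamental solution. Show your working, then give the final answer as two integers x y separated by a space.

362 19

[19; 19,38] for √363; ℓ=2 ⇒ convergent index 1
i=0: a=19 ⇒ p=19, q=1
i=1: a=19 ⇒ p=362, q=19
→ (362, 19).  Check: 362²=131044, 363·19²=131043, difference 1.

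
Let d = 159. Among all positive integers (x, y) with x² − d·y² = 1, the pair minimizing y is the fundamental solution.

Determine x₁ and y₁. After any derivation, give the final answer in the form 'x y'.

√159 = [12; 1,1,1,1,3,1,1,1,1,24, …], period ℓ=10 (even) → k=9
k=0  a_k=12  p_k/q_k = 12/1
k=1  a_k=1  p_k/q_k = 13/1
…
k=4  a_k=1  p_k/q_k = 63/5
k=5  a_k=3  p_k/q_k = 227/18
k=6  a_k=1  p_k/q_k = 290/23
…
k=8  a_k=1  p_k/q_k = 807/64
k=9  a_k=1  p_k/q_k = 1324/105
→ (1324, 105).  Check: 1324²=1752976, 159·105²=1752975, difference 1.

1324 105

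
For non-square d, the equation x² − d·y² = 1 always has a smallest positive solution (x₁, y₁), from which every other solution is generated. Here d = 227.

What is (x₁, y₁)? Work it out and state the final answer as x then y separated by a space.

226 15

√227 → a₀=15, period (15,30); ℓ=2 even so k=1
step 0: (15, 1)  from 15·(1,0) + (0,1)
step 1: (226, 15)  from 15·(15,1) + (1,0)
(x₁, y₁) = (226, 15);  226² − 227·15² = 1 ✓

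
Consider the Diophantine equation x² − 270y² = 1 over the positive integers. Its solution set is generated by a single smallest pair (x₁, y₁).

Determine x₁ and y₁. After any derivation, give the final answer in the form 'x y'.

5291 322

√270 = [16; 2,3,6,3,2,32, …], period ℓ=6 (even) → k=5
a_0=16:  p_0=16·1+0=16,  q_0=16·0+1=1
…
a_2=3:  p_2=3·33+16=115,  q_2=3·2+1=7
a_3=6:  p_3=6·115+33=723,  q_3=6·7+2=44
a_4=3:  p_4=3·723+115=2284,  q_4=3·44+7=139
a_5=2:  p_5=2·2284+723=5291,  q_5=2·139+44=322
→ (5291, 322).  Check: 5291²=27994681, 270·322²=27994680, difference 1.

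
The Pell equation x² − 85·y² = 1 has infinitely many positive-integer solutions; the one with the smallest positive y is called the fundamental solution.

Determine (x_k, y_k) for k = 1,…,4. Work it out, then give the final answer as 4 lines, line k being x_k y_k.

d=85: √d = [9; 4,1,1,4,18] (ℓ=5, odd), read p_9/q_9
k=0  a_k=9  p_k/q_k = 9/1
k=1  a_k=4  p_k/q_k = 37/4
k=2  a_k=1  p_k/q_k = 46/5
…
k=8  a_k=1  p_k/q_k = 62739/6805
k=9  a_k=4  p_k/q_k = 285769/30996
(x₁, y₁) = (285769, 30996);  285769² − 85·30996² = 1 ✓
k=2:  x_2 = 285769·285769+85·30996·30996 = 163327842721,  y_2 = 285769·30996+30996·285769 = 17715391848
k=3:  x_3 = 285769·163327842721+85·30996·17715391848 = 93348068572789129,  y_3 = 285769·17715391848+30996·163327842721 = 10125019625991228
k=4:  x_4 = 285769·93348068572789129+85·30996·10125019625991228 = 53351968415791425367681,  y_4 = 285769·10125019625991228+30996·93348068572789129 = 5786833466982059076816

285769 30996
163327842721 17715391848
93348068572789129 10125019625991228
53351968415791425367681 5786833466982059076816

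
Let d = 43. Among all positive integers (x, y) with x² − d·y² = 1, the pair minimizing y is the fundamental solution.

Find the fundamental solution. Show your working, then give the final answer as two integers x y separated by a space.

√43 → a₀=6, period (1,1,3,1,5,1,3,1,1,12); ℓ=10 even so k=9
a_0=6:  p_0=6·1+0=6,  q_0=6·0+1=1
a_1=1:  p_1=1·6+1=7,  q_1=1·1+0=1
a_2=1:  p_2=1·7+6=13,  q_2=1·1+1=2
…
a_4=1:  p_4=1·46+13=59,  q_4=1·7+2=9
a_5=5:  p_5=5·59+46=341,  q_5=5·9+7=52
a_6=1:  p_6=1·341+59=400,  q_6=1·52+9=61
…
a_8=1:  p_8=1·1541+400=1941,  q_8=1·235+61=296
a_9=1:  p_9=1·1941+1541=3482,  q_9=1·296+235=531
fundamental: x₁=3482, y₁=531  (since 12124324 − 43·281961 = 1)

3482 531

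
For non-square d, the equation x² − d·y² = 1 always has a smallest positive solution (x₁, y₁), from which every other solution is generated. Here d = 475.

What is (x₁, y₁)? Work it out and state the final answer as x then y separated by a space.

√475 → a₀=21, period (1,3,1,6,2,6,1,3,1,42); ℓ=10 even so k=9
step 0: (21, 1)  from 21·(1,0) + (0,1)
step 1: (22, 1)  from 1·(21,1) + (1,0)
…
step 3: (109, 5)  from 1·(87,4) + (22,1)
step 4: (741, 34)  from 6·(109,5) + (87,4)
step 5: (1591, 73)  from 2·(741,34) + (109,5)
step 6: (10287, 472)  from 6·(1591,73) + (741,34)
step 7: (11878, 545)  from 1·(10287,472) + (1591,73)
step 8: (45921, 2107)  from 3·(11878,545) + (10287,472)
step 9: (57799, 2652)  from 1·(45921,2107) + (11878,545)
(x₁, y₁) = (57799, 2652);  57799² − 475·2652² = 1 ✓

57799 2652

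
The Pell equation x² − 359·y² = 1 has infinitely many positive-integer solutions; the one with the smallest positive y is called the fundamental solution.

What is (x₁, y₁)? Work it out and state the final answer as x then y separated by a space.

360 19

√359 = [18; 1,17,1,36, …], period ℓ=4 (even) → k=3
a_0=18:  p_0=18·1+0=18,  q_0=18·0+1=1
a_1=1:  p_1=1·18+1=19,  q_1=1·1+0=1
a_2=17:  p_2=17·19+18=341,  q_2=17·1+1=18
a_3=1:  p_3=1·341+19=360,  q_3=1·18+1=19
→ (360, 19).  Check: 360²=129600, 359·19²=129599, difference 1.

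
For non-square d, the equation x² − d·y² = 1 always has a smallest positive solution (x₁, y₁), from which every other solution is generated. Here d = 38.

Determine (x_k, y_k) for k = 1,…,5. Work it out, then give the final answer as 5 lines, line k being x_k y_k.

√38 = [6; 6,12, …], period ℓ=2 (even) → k=1
k=0  a_k=6  p_k/q_k = 6/1
k=1  a_k=6  p_k/q_k = 37/6
fundamental: x₁=37, y₁=6  (since 1369 − 38·36 = 1)
k=2:  x_2 = 37·37+38·6·6 = 2737,  y_2 = 37·6+6·37 = 444
k=3:  x_3 = 37·2737+38·6·444 = 202501,  y_3 = 37·444+6·2737 = 32850
k=4:  x_4 = 37·202501+38·6·32850 = 14982337,  y_4 = 37·32850+6·202501 = 2430456
k=5:  x_5 = 37·14982337+38·6·2430456 = 1108490437,  y_5 = 37·2430456+6·14982337 = 179820894

37 6
2737 444
202501 32850
14982337 2430456
1108490437 179820894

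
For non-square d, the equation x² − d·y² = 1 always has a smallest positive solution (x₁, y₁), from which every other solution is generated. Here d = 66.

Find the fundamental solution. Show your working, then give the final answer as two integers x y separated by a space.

65 8

d=66: √d = [8; 8,16] (ℓ=2, even), read p_1/q_1
a_0=8:  p_0=8·1+0=8,  q_0=8·0+1=1
a_1=8:  p_1=8·8+1=65,  q_1=8·1+0=8
(x₁, y₁) = (65, 8);  65² − 66·8² = 1 ✓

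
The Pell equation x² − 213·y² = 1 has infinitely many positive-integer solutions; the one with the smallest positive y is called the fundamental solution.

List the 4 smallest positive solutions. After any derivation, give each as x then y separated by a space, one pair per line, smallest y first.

[14; 1,1,2,6,1,8,1,6,2,1,1,28] for √213; ℓ=12 ⇒ convergent index 11
k=0  a_k=14  p_k/q_k = 14/1
k=1  a_k=1  p_k/q_k = 15/1
…
k=4  a_k=6  p_k/q_k = 467/32
k=5  a_k=1  p_k/q_k = 540/37
…
k=7  a_k=1  p_k/q_k = 5327/365
…
k=9  a_k=2  p_k/q_k = 78825/5401
k=10  a_k=1  p_k/q_k = 115574/7919
k=11  a_k=1  p_k/q_k = 194399/13320
(x₁, y₁) = (194399, 13320);  194399² − 213·13320² = 1 ✓
(x_2, y_2) = (194399·194399 + 213·13320·13320, 194399·13320 + 13320·194399) = (75581942401, 5178789360)
(x_3, y_3) = (194399·75581942401 + 213·13320·5178789360, 194399·5178789360 + 13320·75581942401) = (29386108041429599, 2013502945575960)
(x_4, y_4) = (194399·29386108041429599 + 213·13320·2013502945575960, 194399·2013502945575960 + 13320·29386108041429599) = (11425260034216163289601, 782845918228863306720)

194399 13320
75581942401 5178789360
29386108041429599 2013502945575960
11425260034216163289601 782845918228863306720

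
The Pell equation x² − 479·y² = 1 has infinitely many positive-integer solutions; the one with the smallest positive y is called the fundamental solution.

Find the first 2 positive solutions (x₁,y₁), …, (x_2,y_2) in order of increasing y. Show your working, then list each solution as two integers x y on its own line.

√479 → a₀=21, period (1,7,1,3,2,21,2,3,1,7,1,42); ℓ=12 even so k=11
step 0: (21, 1)  from 21·(1,0) + (0,1)
step 1: (22, 1)  from 1·(21,1) + (1,0)
step 2: (175, 8)  from 7·(22,1) + (21,1)
…
step 4: (766, 35)  from 3·(197,9) + (175,8)
…
step 6: (37075, 1694)  from 21·(1729,79) + (766,35)
…
step 8: (264712, 12095)  from 3·(75879,3467) + (37075,1694)
…
step 10: (2648849, 121029)  from 7·(340591,15562) + (264712,12095)
step 11: (2989440, 136591)  from 1·(2648849,121029) + (340591,15562)
(x₁, y₁) = (2989440, 136591);  2989440² − 479·136591² = 1 ✓
(2989440+136591√479)^2 = 17873503027199 + 816661198080√479

2989440 136591
17873503027199 816661198080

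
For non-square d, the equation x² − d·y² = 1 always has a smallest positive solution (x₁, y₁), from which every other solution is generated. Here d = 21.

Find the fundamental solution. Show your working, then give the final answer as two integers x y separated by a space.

√21 → a₀=4, period (1,1,2,1,1,8); ℓ=6 even so k=5
step 0: (4, 1)  from 4·(1,0) + (0,1)
step 1: (5, 1)  from 1·(4,1) + (1,0)
step 2: (9, 2)  from 1·(5,1) + (4,1)
step 3: (23, 5)  from 2·(9,2) + (5,1)
step 4: (32, 7)  from 1·(23,5) + (9,2)
step 5: (55, 12)  from 1·(32,7) + (23,5)
fundamental: x₁=55, y₁=12  (since 3025 − 21·144 = 1)

55 12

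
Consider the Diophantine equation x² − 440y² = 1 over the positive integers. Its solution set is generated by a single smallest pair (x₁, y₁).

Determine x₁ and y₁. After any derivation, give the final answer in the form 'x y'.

21 1

d=440: √d = [20; 1,40] (ℓ=2, even), read p_1/q_1
k=0  a_k=20  p_k/q_k = 20/1
k=1  a_k=1  p_k/q_k = 21/1
fundamental: x₁=21, y₁=1  (since 441 − 440·1 = 1)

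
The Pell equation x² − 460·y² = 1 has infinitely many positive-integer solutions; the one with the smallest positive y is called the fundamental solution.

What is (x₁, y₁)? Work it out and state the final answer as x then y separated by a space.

2535751 118230

√460 → a₀=21, period (2,4,3,1,2,10,2,1,3,4,2,42); ℓ=12 even so k=11
a_0=21:  p_0=21·1+0=21,  q_0=21·0+1=1
…
a_2=4:  p_2=4·43+21=193,  q_2=4·2+1=9
…
a_4=1:  p_4=1·622+193=815,  q_4=1·29+9=38
a_5=2:  p_5=2·815+622=2252,  q_5=2·38+29=105
a_6=10:  p_6=10·2252+815=23335,  q_6=10·105+38=1088
a_7=2:  p_7=2·23335+2252=48922,  q_7=2·1088+105=2281
a_8=1:  p_8=1·48922+23335=72257,  q_8=1·2281+1088=3369
a_9=3:  p_9=3·72257+48922=265693,  q_9=3·3369+2281=12388
a_10=4:  p_10=4·265693+72257=1135029,  q_10=4·12388+3369=52921
a_11=2:  p_11=2·1135029+265693=2535751,  q_11=2·52921+12388=118230
(x₁, y₁) = (2535751, 118230);  2535751² − 460·118230² = 1 ✓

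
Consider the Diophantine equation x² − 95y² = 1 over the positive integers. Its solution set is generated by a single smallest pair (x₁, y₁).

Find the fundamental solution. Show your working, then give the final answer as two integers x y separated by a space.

√95 = [9; 1,2,1,18, …], period ℓ=4 (even) → k=3
step 0: (9, 1)  from 9·(1,0) + (0,1)
…
step 2: (29, 3)  from 2·(10,1) + (9,1)
step 3: (39, 4)  from 1·(29,3) + (10,1)
→ (39, 4).  Check: 39²=1521, 95·4²=1520, difference 1.

39 4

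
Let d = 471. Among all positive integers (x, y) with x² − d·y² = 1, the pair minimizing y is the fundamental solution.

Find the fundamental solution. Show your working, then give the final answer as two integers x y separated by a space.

d=471: √d = [21; 1,2,2,1,3,…,2,1,42] (ℓ=14, even), read p_13/q_13
a_0=21:  p_0=21·1+0=21,  q_0=21·0+1=1
a_1=1:  p_1=1·21+1=22,  q_1=1·1+0=1
a_2=2:  p_2=2·22+21=65,  q_2=2·1+1=3
…
a_4=1:  p_4=1·152+65=217,  q_4=1·7+3=10
…
a_6=4:  p_6=4·803+217=3429,  q_6=4·37+10=158
a_7=14:  p_7=14·3429+803=48809,  q_7=14·158+37=2249
a_8=4:  p_8=4·48809+3429=198665,  q_8=4·2249+158=9154
…
a_10=1:  p_10=1·644804+198665=843469,  q_10=1·29711+9154=38865
…
a_12=2:  p_12=2·2331742+843469=5506953,  q_12=2·107441+38865=253747
a_13=1:  p_13=1·5506953+2331742=7838695,  q_13=1·253747+107441=361188
(x₁, y₁) = (7838695, 361188);  7838695² − 471·361188² = 1 ✓

7838695 361188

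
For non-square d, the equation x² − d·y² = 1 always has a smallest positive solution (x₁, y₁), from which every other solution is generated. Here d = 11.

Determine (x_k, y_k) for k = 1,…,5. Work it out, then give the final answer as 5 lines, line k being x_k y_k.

d=11: √d = [3; 3,6] (ℓ=2, even), read p_1/q_1
a_0=3:  p_0=3·1+0=3,  q_0=3·0+1=1
a_1=3:  p_1=3·3+1=10,  q_1=3·1+0=3
(x₁, y₁) = (10, 3);  10² − 11·3² = 1 ✓
n=2: (10,3)∘(10,3) = (10·10+11·3·3, 10·3+3·10) = (199,60)
n=3: (199,60)∘(10,3) = (10·199+11·3·60, 10·60+3·199) = (3970,1197)
n=4: (3970,1197)∘(10,3) = (10·3970+11·3·1197, 10·1197+3·3970) = (79201,23880)
n=5: (79201,23880)∘(10,3) = (10·79201+11·3·23880, 10·23880+3·79201) = (1580050,476403)

10 3
199 60
3970 1197
79201 23880
1580050 476403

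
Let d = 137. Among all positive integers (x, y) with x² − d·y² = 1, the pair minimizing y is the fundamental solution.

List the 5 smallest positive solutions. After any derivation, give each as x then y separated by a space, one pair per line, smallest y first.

√137 → a₀=11, period (1,2,2,1,1,2,2,1,22); ℓ=9 odd so k=17
a_0=11:  p_0=11·1+0=11,  q_0=11·0+1=1
…
a_5=1:  p_5=1·117+82=199,  q_5=1·10+7=17
…
a_10=1:  p_10=1·39597+1744=41341,  q_10=1·3383+149=3532
…
a_13=1:  p_13=1·285899+122279=408178,  q_13=1·24426+10447=34873
…
a_15=2:  p_15=2·694077+408178=1796332,  q_15=2·59299+34873=153471
a_16=2:  p_16=2·1796332+694077=4286741,  q_16=2·153471+59299=366241
a_17=1:  p_17=1·4286741+1796332=6083073,  q_17=1·366241+153471=519712
fundamental: x₁=6083073, y₁=519712  (since 37003777123329 − 137·270100562944 = 1)
n=2: (6083073,519712)∘(6083073,519712) = (6083073·6083073+137·519712·519712, 6083073·519712+519712·6083073) = (74007554246657,6322892069952)
n=3: (74007554246657,6322892069952)∘(6083073,519712) = (6083073·74007554246657+137·519712·6322892069952, 6083073·6322892069952+519712·74007554246657) = (900386710067742990849,76925228065277725280)
n=4: (900386710067742990849,76925228065277725280)∘(6083073,519712) = (6083073·900386710067742990849+137·519712·76925228065277725280, 6083073·76925228065277725280+519712·900386710067742990849) = (10954236171143757109591351297,935883555725460013412300928)
n=5: (10954236171143757109591351297,935883555725460013412300928)∘(6083073,519712) = (6083073·10954236171143757109591351297+137·519712·935883555725460013412300928, 6083073·935883555725460013412300928+519712·10954236171143757109591351297) = (133270836576615035597116312473600513,11386095977955005515107946008258208)

6083073 519712
74007554246657 6322892069952
900386710067742990849 76925228065277725280
10954236171143757109591351297 935883555725460013412300928
133270836576615035597116312473600513 11386095977955005515107946008258208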